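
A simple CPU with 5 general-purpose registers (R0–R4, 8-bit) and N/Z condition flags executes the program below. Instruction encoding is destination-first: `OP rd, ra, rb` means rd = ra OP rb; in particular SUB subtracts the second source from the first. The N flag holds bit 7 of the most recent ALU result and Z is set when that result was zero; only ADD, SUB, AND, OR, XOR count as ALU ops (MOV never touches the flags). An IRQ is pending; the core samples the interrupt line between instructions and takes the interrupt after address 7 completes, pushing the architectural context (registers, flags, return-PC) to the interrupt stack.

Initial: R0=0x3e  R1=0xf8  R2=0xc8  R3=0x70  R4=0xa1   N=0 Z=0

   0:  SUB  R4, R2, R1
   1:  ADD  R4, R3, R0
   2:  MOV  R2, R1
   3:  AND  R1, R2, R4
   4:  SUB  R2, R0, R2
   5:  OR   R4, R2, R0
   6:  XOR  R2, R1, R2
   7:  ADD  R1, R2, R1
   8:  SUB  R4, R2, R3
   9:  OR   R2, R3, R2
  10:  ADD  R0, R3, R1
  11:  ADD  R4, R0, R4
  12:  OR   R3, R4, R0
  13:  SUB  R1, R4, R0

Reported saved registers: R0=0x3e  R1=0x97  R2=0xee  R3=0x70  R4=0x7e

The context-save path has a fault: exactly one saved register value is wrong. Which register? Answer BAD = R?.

after  0: R0=0x3e R1=0xf8 R2=0xc8 R3=0x70 R4=0xd0  N=1 Z=0
after  1: R0=0x3e R1=0xf8 R2=0xc8 R3=0x70 R4=0xae  N=1 Z=0
after  2: R0=0x3e R1=0xf8 R2=0xf8 R3=0x70 R4=0xae  N=1 Z=0
after  3: R0=0x3e R1=0xa8 R2=0xf8 R3=0x70 R4=0xae  N=1 Z=0
after  4: R0=0x3e R1=0xa8 R2=0x46 R3=0x70 R4=0xae  N=0 Z=0
after  5: R0=0x3e R1=0xa8 R2=0x46 R3=0x70 R4=0x7e  N=0 Z=0
after  6: R0=0x3e R1=0xa8 R2=0xee R3=0x70 R4=0x7e  N=1 Z=0
after  7: R0=0x3e R1=0x96 R2=0xee R3=0x70 R4=0x7e  N=1 Z=0
-- IRQ taken; context saved, return-PC = 8 --
mismatch: R1: reported 0x97 vs actual 0x96

BAD = R1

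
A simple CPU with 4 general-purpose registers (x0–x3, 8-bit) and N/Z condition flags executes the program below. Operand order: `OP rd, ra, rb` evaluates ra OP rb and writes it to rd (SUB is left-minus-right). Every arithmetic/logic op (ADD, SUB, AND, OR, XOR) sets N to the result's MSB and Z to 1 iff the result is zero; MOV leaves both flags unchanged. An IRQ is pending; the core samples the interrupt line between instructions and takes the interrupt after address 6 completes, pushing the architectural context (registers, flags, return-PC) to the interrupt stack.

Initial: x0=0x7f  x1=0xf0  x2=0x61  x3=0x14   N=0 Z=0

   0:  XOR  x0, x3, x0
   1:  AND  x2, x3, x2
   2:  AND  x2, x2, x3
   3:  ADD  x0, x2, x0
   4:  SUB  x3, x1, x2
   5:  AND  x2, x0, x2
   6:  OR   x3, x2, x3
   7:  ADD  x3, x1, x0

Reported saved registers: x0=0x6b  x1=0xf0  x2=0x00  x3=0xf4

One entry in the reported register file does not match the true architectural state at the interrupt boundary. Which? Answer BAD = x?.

BAD = x3

after  0: x0=0x6b x1=0xf0 x2=0x61 x3=0x14  N=0 Z=0
after  1: x0=0x6b x1=0xf0 x2=0x00 x3=0x14  N=0 Z=1
after  2: x0=0x6b x1=0xf0 x2=0x00 x3=0x14  N=0 Z=1
after  3: x0=0x6b x1=0xf0 x2=0x00 x3=0x14  N=0 Z=0
after  4: x0=0x6b x1=0xf0 x2=0x00 x3=0xf0  N=1 Z=0
after  5: x0=0x6b x1=0xf0 x2=0x00 x3=0xf0  N=0 Z=1
after  6: x0=0x6b x1=0xf0 x2=0x00 x3=0xf0  N=1 Z=0
-- IRQ taken; context saved, return-PC = 7 --
mismatch: x3: reported 0xf4 vs actual 0xf0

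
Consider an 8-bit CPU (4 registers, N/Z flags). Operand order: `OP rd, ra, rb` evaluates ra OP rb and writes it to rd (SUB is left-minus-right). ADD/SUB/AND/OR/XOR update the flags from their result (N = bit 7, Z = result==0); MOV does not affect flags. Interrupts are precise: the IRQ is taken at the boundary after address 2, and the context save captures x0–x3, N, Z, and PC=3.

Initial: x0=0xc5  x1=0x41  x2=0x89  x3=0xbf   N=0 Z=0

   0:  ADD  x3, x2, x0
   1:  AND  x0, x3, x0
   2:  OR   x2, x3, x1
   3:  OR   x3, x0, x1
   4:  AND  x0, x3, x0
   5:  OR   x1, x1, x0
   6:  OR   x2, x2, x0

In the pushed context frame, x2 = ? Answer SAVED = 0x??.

SAVED = 0x4f

after  0: x0=0xc5 x1=0x41 x2=0x89 x3=0x4e  N=0 Z=0
after  1: x0=0x44 x1=0x41 x2=0x89 x3=0x4e  N=0 Z=0
after  2: x0=0x44 x1=0x41 x2=0x4f x3=0x4e  N=0 Z=0
-- IRQ taken; context saved, return-PC = 3 --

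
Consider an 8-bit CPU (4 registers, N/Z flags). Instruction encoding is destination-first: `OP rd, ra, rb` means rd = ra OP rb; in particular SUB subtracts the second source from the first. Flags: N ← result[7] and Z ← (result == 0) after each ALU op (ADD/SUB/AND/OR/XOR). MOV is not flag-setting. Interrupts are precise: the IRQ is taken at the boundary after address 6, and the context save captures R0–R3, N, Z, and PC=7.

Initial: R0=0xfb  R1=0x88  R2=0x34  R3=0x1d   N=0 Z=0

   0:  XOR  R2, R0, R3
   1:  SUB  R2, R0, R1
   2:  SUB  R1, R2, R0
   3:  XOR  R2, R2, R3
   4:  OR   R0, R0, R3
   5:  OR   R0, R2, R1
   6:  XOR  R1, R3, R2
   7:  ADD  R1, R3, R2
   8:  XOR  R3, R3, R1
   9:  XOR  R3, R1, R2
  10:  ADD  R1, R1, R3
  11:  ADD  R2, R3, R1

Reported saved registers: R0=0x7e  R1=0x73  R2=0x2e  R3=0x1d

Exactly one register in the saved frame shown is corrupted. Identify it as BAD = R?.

after  0: R0=0xfb R1=0x88 R2=0xe6 R3=0x1d  N=1 Z=0
after  1: R0=0xfb R1=0x88 R2=0x73 R3=0x1d  N=0 Z=0
after  2: R0=0xfb R1=0x78 R2=0x73 R3=0x1d  N=0 Z=0
after  3: R0=0xfb R1=0x78 R2=0x6e R3=0x1d  N=0 Z=0
after  4: R0=0xff R1=0x78 R2=0x6e R3=0x1d  N=1 Z=0
after  5: R0=0x7e R1=0x78 R2=0x6e R3=0x1d  N=0 Z=0
after  6: R0=0x7e R1=0x73 R2=0x6e R3=0x1d  N=0 Z=0
-- IRQ taken; context saved, return-PC = 7 --
mismatch: R2: reported 0x2e vs actual 0x6e

BAD = R2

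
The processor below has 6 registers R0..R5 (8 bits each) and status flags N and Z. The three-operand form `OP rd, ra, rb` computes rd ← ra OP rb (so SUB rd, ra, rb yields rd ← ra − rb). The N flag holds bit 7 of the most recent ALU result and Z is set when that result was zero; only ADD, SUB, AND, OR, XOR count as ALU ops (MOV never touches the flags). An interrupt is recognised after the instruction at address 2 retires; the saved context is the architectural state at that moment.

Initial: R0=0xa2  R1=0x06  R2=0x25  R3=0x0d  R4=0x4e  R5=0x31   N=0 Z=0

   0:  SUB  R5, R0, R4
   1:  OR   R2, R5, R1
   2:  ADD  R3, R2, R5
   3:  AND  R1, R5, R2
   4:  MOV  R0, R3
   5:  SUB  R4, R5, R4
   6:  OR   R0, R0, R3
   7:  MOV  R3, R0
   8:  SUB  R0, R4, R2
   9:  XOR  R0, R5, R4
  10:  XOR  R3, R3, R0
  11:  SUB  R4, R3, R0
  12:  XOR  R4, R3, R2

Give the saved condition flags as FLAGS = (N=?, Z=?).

after  0: R0=0xa2 R1=0x06 R2=0x25 R3=0x0d R4=0x4e R5=0x54  N=0 Z=0
after  1: R0=0xa2 R1=0x06 R2=0x56 R3=0x0d R4=0x4e R5=0x54  N=0 Z=0
after  2: R0=0xa2 R1=0x06 R2=0x56 R3=0xaa R4=0x4e R5=0x54  N=1 Z=0
-- IRQ taken; context saved, return-PC = 3 --

FLAGS = (N=1, Z=0)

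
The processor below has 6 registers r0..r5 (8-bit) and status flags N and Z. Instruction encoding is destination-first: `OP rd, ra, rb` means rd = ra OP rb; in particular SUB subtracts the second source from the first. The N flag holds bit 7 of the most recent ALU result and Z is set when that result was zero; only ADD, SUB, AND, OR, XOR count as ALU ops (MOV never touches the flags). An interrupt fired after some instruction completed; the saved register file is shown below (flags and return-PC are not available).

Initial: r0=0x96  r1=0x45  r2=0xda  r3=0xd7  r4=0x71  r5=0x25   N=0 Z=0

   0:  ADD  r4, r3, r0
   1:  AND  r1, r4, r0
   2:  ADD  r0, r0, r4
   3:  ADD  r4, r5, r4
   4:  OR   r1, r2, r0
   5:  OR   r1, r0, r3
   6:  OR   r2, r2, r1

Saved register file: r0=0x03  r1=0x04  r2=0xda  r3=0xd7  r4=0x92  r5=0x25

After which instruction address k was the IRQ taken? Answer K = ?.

K = 3

after  0: r0=0x96 r1=0x45 r2=0xda r3=0xd7 r4=0x6d r5=0x25  N=0 Z=0
after  1: r0=0x96 r1=0x04 r2=0xda r3=0xd7 r4=0x6d r5=0x25  N=0 Z=0
after  2: r0=0x03 r1=0x04 r2=0xda r3=0xd7 r4=0x6d r5=0x25  N=0 Z=0
after  3: r0=0x03 r1=0x04 r2=0xda r3=0xd7 r4=0x92 r5=0x25  N=1 Z=0
-- IRQ taken; context saved, return-PC = 4 --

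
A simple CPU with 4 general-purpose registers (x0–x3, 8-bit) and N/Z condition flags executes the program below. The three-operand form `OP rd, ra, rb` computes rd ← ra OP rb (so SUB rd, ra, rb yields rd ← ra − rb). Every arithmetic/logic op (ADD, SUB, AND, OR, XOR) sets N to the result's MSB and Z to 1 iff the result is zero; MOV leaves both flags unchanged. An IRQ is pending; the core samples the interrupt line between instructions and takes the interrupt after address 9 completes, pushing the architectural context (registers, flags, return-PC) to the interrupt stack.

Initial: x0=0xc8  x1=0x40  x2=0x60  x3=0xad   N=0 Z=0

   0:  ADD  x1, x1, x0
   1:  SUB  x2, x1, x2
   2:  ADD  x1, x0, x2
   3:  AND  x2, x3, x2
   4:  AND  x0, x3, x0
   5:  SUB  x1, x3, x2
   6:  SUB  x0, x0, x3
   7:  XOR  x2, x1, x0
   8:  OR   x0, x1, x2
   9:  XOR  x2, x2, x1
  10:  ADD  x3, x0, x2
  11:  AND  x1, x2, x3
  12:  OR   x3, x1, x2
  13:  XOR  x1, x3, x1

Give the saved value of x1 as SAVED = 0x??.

SAVED = 0x05

after  0: x0=0xc8 x1=0x08 x2=0x60 x3=0xad  N=0 Z=0
after  1: x0=0xc8 x1=0x08 x2=0xa8 x3=0xad  N=1 Z=0
after  2: x0=0xc8 x1=0x70 x2=0xa8 x3=0xad  N=0 Z=0
after  3: x0=0xc8 x1=0x70 x2=0xa8 x3=0xad  N=1 Z=0
after  4: x0=0x88 x1=0x70 x2=0xa8 x3=0xad  N=1 Z=0
after  5: x0=0x88 x1=0x05 x2=0xa8 x3=0xad  N=0 Z=0
after  6: x0=0xdb x1=0x05 x2=0xa8 x3=0xad  N=1 Z=0
after  7: x0=0xdb x1=0x05 x2=0xde x3=0xad  N=1 Z=0
after  8: x0=0xdf x1=0x05 x2=0xde x3=0xad  N=1 Z=0
after  9: x0=0xdf x1=0x05 x2=0xdb x3=0xad  N=1 Z=0
-- IRQ taken; context saved, return-PC = 10 --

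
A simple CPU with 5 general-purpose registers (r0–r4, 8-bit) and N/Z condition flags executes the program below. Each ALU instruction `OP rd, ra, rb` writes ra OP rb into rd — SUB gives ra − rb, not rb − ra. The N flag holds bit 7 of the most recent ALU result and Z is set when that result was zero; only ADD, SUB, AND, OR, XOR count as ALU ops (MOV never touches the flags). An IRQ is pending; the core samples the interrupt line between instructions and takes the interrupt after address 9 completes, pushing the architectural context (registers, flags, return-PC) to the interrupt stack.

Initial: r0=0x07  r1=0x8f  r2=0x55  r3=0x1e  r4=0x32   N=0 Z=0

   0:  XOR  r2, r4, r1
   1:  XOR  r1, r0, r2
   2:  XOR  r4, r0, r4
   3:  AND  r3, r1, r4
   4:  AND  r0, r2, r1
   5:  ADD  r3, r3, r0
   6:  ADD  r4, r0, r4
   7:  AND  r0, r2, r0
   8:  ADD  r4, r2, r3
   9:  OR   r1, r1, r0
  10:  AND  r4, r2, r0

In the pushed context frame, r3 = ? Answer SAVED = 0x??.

after  0: r0=0x07 r1=0x8f r2=0xbd r3=0x1e r4=0x32  N=1 Z=0
after  1: r0=0x07 r1=0xba r2=0xbd r3=0x1e r4=0x32  N=1 Z=0
after  2: r0=0x07 r1=0xba r2=0xbd r3=0x1e r4=0x35  N=0 Z=0
after  3: r0=0x07 r1=0xba r2=0xbd r3=0x30 r4=0x35  N=0 Z=0
after  4: r0=0xb8 r1=0xba r2=0xbd r3=0x30 r4=0x35  N=1 Z=0
after  5: r0=0xb8 r1=0xba r2=0xbd r3=0xe8 r4=0x35  N=1 Z=0
after  6: r0=0xb8 r1=0xba r2=0xbd r3=0xe8 r4=0xed  N=1 Z=0
after  7: r0=0xb8 r1=0xba r2=0xbd r3=0xe8 r4=0xed  N=1 Z=0
after  8: r0=0xb8 r1=0xba r2=0xbd r3=0xe8 r4=0xa5  N=1 Z=0
after  9: r0=0xb8 r1=0xba r2=0xbd r3=0xe8 r4=0xa5  N=1 Z=0
-- IRQ taken; context saved, return-PC = 10 --

SAVED = 0xe8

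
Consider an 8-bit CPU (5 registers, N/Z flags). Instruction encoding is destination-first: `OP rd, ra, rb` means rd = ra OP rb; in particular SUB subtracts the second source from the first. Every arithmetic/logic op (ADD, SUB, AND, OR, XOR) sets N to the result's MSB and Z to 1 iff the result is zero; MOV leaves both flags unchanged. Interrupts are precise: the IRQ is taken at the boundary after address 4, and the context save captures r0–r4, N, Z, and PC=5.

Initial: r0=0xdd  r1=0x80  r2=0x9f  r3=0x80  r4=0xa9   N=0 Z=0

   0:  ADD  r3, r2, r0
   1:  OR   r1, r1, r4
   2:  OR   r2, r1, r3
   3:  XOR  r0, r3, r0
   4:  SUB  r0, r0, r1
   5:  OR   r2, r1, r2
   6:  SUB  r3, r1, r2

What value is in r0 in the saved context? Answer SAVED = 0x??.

SAVED = 0xf8

after  0: r0=0xdd r1=0x80 r2=0x9f r3=0x7c r4=0xa9  N=0 Z=0
after  1: r0=0xdd r1=0xa9 r2=0x9f r3=0x7c r4=0xa9  N=1 Z=0
after  2: r0=0xdd r1=0xa9 r2=0xfd r3=0x7c r4=0xa9  N=1 Z=0
after  3: r0=0xa1 r1=0xa9 r2=0xfd r3=0x7c r4=0xa9  N=1 Z=0
after  4: r0=0xf8 r1=0xa9 r2=0xfd r3=0x7c r4=0xa9  N=1 Z=0
-- IRQ taken; context saved, return-PC = 5 --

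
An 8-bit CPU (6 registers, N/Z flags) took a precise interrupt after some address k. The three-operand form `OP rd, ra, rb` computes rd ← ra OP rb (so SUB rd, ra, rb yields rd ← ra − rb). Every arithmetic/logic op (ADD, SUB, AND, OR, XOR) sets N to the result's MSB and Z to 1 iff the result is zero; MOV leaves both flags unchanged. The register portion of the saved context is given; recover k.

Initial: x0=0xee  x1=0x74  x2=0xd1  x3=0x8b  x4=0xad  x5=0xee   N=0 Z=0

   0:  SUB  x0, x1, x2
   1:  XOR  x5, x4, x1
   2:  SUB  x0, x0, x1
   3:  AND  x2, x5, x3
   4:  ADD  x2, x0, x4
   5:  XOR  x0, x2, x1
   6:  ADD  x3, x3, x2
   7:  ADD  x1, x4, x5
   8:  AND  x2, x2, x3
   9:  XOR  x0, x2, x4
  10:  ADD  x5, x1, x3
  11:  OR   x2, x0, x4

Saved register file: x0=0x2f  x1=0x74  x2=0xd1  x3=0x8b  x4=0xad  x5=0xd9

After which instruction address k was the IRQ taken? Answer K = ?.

K = 2

after  0: x0=0xa3 x1=0x74 x2=0xd1 x3=0x8b x4=0xad x5=0xee  N=1 Z=0
after  1: x0=0xa3 x1=0x74 x2=0xd1 x3=0x8b x4=0xad x5=0xd9  N=1 Z=0
after  2: x0=0x2f x1=0x74 x2=0xd1 x3=0x8b x4=0xad x5=0xd9  N=0 Z=0
-- IRQ taken; context saved, return-PC = 3 --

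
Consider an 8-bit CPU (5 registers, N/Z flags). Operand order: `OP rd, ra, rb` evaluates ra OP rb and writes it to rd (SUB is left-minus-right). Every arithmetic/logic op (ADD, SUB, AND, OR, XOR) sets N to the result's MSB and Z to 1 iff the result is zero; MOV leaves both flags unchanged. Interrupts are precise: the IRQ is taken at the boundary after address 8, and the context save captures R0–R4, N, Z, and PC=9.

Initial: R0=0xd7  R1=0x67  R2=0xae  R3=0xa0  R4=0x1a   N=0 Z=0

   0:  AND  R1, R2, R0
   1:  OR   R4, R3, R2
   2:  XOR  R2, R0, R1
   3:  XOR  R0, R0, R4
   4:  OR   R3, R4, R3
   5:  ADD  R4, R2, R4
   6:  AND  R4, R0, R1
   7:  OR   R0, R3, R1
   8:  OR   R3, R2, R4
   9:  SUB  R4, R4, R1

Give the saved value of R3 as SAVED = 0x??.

after  0: R0=0xd7 R1=0x86 R2=0xae R3=0xa0 R4=0x1a  N=1 Z=0
after  1: R0=0xd7 R1=0x86 R2=0xae R3=0xa0 R4=0xae  N=1 Z=0
after  2: R0=0xd7 R1=0x86 R2=0x51 R3=0xa0 R4=0xae  N=0 Z=0
after  3: R0=0x79 R1=0x86 R2=0x51 R3=0xa0 R4=0xae  N=0 Z=0
after  4: R0=0x79 R1=0x86 R2=0x51 R3=0xae R4=0xae  N=1 Z=0
after  5: R0=0x79 R1=0x86 R2=0x51 R3=0xae R4=0xff  N=1 Z=0
after  6: R0=0x79 R1=0x86 R2=0x51 R3=0xae R4=0x00  N=0 Z=1
after  7: R0=0xae R1=0x86 R2=0x51 R3=0xae R4=0x00  N=1 Z=0
after  8: R0=0xae R1=0x86 R2=0x51 R3=0x51 R4=0x00  N=0 Z=0
-- IRQ taken; context saved, return-PC = 9 --

SAVED = 0x51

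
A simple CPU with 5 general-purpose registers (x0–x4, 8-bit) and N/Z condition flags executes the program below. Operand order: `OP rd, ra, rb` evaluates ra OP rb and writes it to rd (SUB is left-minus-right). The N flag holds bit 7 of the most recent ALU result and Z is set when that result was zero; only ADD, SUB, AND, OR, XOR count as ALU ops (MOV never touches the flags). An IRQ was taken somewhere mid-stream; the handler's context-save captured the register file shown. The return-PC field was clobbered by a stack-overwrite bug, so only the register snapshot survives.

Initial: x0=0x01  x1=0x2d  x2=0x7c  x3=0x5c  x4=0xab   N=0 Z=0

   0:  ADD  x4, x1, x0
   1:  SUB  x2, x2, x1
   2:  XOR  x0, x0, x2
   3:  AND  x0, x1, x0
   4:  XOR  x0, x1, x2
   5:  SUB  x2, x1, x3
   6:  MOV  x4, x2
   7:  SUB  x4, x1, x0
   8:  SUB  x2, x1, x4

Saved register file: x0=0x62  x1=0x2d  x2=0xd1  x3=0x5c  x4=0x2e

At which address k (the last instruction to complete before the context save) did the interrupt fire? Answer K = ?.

after  0: x0=0x01 x1=0x2d x2=0x7c x3=0x5c x4=0x2e  N=0 Z=0
after  1: x0=0x01 x1=0x2d x2=0x4f x3=0x5c x4=0x2e  N=0 Z=0
after  2: x0=0x4e x1=0x2d x2=0x4f x3=0x5c x4=0x2e  N=0 Z=0
after  3: x0=0x0c x1=0x2d x2=0x4f x3=0x5c x4=0x2e  N=0 Z=0
after  4: x0=0x62 x1=0x2d x2=0x4f x3=0x5c x4=0x2e  N=0 Z=0
after  5: x0=0x62 x1=0x2d x2=0xd1 x3=0x5c x4=0x2e  N=1 Z=0
-- IRQ taken; context saved, return-PC = 6 --

K = 5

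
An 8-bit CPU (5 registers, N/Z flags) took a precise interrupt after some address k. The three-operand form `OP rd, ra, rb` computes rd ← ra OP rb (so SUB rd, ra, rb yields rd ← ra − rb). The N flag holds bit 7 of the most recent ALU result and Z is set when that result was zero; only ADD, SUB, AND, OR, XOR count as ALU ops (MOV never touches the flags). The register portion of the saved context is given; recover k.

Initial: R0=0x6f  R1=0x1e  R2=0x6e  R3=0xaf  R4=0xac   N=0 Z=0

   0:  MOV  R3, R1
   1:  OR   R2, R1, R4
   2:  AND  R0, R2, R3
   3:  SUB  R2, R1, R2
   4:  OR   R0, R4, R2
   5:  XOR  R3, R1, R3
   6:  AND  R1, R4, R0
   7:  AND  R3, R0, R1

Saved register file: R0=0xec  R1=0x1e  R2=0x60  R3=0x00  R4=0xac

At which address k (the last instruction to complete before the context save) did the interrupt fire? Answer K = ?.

after  0: R0=0x6f R1=0x1e R2=0x6e R3=0x1e R4=0xac  N=0 Z=0
after  1: R0=0x6f R1=0x1e R2=0xbe R3=0x1e R4=0xac  N=1 Z=0
after  2: R0=0x1e R1=0x1e R2=0xbe R3=0x1e R4=0xac  N=0 Z=0
after  3: R0=0x1e R1=0x1e R2=0x60 R3=0x1e R4=0xac  N=0 Z=0
after  4: R0=0xec R1=0x1e R2=0x60 R3=0x1e R4=0xac  N=1 Z=0
after  5: R0=0xec R1=0x1e R2=0x60 R3=0x00 R4=0xac  N=0 Z=1
-- IRQ taken; context saved, return-PC = 6 --

K = 5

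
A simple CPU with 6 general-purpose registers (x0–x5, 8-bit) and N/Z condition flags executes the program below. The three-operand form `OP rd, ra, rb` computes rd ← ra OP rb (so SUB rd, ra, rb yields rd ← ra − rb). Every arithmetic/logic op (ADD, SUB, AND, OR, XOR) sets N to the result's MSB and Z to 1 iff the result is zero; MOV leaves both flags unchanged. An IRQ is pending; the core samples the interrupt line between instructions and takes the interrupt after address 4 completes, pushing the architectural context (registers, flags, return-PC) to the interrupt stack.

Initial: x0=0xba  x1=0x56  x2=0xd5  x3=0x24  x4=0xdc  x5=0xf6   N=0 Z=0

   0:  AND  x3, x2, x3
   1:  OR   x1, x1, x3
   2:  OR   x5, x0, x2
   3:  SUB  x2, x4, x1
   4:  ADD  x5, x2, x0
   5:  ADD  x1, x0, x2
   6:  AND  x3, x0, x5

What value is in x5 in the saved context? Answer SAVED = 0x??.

SAVED = 0x40

after  0: x0=0xba x1=0x56 x2=0xd5 x3=0x04 x4=0xdc x5=0xf6  N=0 Z=0
after  1: x0=0xba x1=0x56 x2=0xd5 x3=0x04 x4=0xdc x5=0xf6  N=0 Z=0
after  2: x0=0xba x1=0x56 x2=0xd5 x3=0x04 x4=0xdc x5=0xff  N=1 Z=0
after  3: x0=0xba x1=0x56 x2=0x86 x3=0x04 x4=0xdc x5=0xff  N=1 Z=0
after  4: x0=0xba x1=0x56 x2=0x86 x3=0x04 x4=0xdc x5=0x40  N=0 Z=0
-- IRQ taken; context saved, return-PC = 5 --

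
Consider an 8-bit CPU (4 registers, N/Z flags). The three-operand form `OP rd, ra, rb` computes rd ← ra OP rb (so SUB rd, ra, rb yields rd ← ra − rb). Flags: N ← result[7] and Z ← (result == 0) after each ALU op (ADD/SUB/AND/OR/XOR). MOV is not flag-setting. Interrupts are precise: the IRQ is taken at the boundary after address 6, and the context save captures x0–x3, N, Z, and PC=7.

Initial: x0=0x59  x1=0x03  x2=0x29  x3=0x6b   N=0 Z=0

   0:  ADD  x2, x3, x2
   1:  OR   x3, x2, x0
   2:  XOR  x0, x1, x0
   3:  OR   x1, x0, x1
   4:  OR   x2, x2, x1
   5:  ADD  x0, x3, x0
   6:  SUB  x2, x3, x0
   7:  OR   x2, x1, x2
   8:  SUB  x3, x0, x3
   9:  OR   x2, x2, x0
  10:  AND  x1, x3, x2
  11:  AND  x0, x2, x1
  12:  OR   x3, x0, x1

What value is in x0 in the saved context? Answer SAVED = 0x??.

after  0: x0=0x59 x1=0x03 x2=0x94 x3=0x6b  N=1 Z=0
after  1: x0=0x59 x1=0x03 x2=0x94 x3=0xdd  N=1 Z=0
after  2: x0=0x5a x1=0x03 x2=0x94 x3=0xdd  N=0 Z=0
after  3: x0=0x5a x1=0x5b x2=0x94 x3=0xdd  N=0 Z=0
after  4: x0=0x5a x1=0x5b x2=0xdf x3=0xdd  N=1 Z=0
after  5: x0=0x37 x1=0x5b x2=0xdf x3=0xdd  N=0 Z=0
after  6: x0=0x37 x1=0x5b x2=0xa6 x3=0xdd  N=1 Z=0
-- IRQ taken; context saved, return-PC = 7 --

SAVED = 0x37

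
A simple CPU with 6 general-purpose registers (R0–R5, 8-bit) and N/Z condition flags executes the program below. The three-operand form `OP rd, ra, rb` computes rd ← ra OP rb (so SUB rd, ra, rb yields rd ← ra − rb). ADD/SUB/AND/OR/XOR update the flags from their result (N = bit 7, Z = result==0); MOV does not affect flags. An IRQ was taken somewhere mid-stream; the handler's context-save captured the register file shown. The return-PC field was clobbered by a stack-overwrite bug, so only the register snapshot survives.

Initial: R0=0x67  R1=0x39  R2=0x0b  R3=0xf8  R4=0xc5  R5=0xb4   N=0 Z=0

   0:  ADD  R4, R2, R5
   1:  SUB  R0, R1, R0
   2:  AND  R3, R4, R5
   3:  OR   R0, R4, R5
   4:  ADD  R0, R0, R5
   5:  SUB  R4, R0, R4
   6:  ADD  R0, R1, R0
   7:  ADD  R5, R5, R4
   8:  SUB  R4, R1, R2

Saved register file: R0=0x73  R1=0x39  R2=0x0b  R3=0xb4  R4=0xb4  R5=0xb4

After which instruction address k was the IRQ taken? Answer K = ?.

K = 5

after  0: R0=0x67 R1=0x39 R2=0x0b R3=0xf8 R4=0xbf R5=0xb4  N=1 Z=0
after  1: R0=0xd2 R1=0x39 R2=0x0b R3=0xf8 R4=0xbf R5=0xb4  N=1 Z=0
after  2: R0=0xd2 R1=0x39 R2=0x0b R3=0xb4 R4=0xbf R5=0xb4  N=1 Z=0
after  3: R0=0xbf R1=0x39 R2=0x0b R3=0xb4 R4=0xbf R5=0xb4  N=1 Z=0
after  4: R0=0x73 R1=0x39 R2=0x0b R3=0xb4 R4=0xbf R5=0xb4  N=0 Z=0
after  5: R0=0x73 R1=0x39 R2=0x0b R3=0xb4 R4=0xb4 R5=0xb4  N=1 Z=0
-- IRQ taken; context saved, return-PC = 6 --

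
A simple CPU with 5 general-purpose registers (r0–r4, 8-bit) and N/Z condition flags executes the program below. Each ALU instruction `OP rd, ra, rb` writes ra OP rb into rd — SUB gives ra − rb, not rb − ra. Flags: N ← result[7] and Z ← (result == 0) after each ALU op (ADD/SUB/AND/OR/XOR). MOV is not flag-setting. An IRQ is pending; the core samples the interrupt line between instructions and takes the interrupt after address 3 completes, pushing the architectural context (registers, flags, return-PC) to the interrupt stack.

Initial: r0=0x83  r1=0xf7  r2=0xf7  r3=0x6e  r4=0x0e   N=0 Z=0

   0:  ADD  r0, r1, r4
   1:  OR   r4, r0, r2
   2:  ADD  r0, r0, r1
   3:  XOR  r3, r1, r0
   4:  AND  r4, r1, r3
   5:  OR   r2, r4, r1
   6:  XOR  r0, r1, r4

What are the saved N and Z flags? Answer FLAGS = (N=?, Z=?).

after  0: r0=0x05 r1=0xf7 r2=0xf7 r3=0x6e r4=0x0e  N=0 Z=0
after  1: r0=0x05 r1=0xf7 r2=0xf7 r3=0x6e r4=0xf7  N=1 Z=0
after  2: r0=0xfc r1=0xf7 r2=0xf7 r3=0x6e r4=0xf7  N=1 Z=0
after  3: r0=0xfc r1=0xf7 r2=0xf7 r3=0x0b r4=0xf7  N=0 Z=0
-- IRQ taken; context saved, return-PC = 4 --

FLAGS = (N=0, Z=0)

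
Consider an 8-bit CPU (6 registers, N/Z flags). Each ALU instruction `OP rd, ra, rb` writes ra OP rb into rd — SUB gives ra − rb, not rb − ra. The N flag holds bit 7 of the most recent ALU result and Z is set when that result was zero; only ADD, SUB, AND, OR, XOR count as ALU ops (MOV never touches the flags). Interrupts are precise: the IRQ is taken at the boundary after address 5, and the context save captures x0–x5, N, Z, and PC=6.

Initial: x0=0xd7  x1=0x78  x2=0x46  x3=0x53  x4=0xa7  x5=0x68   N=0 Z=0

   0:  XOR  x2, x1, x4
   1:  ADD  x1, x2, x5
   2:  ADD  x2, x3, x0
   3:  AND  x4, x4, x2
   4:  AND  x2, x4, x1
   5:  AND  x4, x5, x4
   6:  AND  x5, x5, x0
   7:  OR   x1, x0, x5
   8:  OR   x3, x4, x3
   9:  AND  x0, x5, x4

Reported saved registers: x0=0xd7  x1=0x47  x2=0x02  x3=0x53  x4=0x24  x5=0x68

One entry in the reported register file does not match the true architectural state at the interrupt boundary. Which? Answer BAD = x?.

BAD = x4

after  0: x0=0xd7 x1=0x78 x2=0xdf x3=0x53 x4=0xa7 x5=0x68  N=1 Z=0
after  1: x0=0xd7 x1=0x47 x2=0xdf x3=0x53 x4=0xa7 x5=0x68  N=0 Z=0
after  2: x0=0xd7 x1=0x47 x2=0x2a x3=0x53 x4=0xa7 x5=0x68  N=0 Z=0
after  3: x0=0xd7 x1=0x47 x2=0x2a x3=0x53 x4=0x22 x5=0x68  N=0 Z=0
after  4: x0=0xd7 x1=0x47 x2=0x02 x3=0x53 x4=0x22 x5=0x68  N=0 Z=0
after  5: x0=0xd7 x1=0x47 x2=0x02 x3=0x53 x4=0x20 x5=0x68  N=0 Z=0
-- IRQ taken; context saved, return-PC = 6 --
mismatch: x4: reported 0x24 vs actual 0x20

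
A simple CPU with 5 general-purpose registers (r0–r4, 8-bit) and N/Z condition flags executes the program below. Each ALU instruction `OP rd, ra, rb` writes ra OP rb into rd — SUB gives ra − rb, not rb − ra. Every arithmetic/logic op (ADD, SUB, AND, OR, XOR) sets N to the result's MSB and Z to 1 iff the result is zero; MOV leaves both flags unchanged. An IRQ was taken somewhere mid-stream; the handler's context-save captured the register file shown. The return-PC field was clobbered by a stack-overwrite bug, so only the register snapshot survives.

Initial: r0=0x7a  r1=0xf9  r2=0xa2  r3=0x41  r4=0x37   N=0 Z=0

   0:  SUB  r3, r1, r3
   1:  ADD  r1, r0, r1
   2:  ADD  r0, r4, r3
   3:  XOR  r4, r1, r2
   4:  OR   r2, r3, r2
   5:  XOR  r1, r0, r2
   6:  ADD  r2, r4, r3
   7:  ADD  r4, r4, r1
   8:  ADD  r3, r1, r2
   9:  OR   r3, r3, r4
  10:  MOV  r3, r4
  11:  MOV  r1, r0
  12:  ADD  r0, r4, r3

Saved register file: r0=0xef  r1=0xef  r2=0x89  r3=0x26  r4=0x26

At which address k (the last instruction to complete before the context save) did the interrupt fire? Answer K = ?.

after  0: r0=0x7a r1=0xf9 r2=0xa2 r3=0xb8 r4=0x37  N=1 Z=0
after  1: r0=0x7a r1=0x73 r2=0xa2 r3=0xb8 r4=0x37  N=0 Z=0
after  2: r0=0xef r1=0x73 r2=0xa2 r3=0xb8 r4=0x37  N=1 Z=0
after  3: r0=0xef r1=0x73 r2=0xa2 r3=0xb8 r4=0xd1  N=1 Z=0
after  4: r0=0xef r1=0x73 r2=0xba r3=0xb8 r4=0xd1  N=1 Z=0
after  5: r0=0xef r1=0x55 r2=0xba r3=0xb8 r4=0xd1  N=0 Z=0
after  6: r0=0xef r1=0x55 r2=0x89 r3=0xb8 r4=0xd1  N=1 Z=0
after  7: r0=0xef r1=0x55 r2=0x89 r3=0xb8 r4=0x26  N=0 Z=0
after  8: r0=0xef r1=0x55 r2=0x89 r3=0xde r4=0x26  N=1 Z=0
after  9: r0=0xef r1=0x55 r2=0x89 r3=0xfe r4=0x26  N=1 Z=0
after 10: r0=0xef r1=0x55 r2=0x89 r3=0x26 r4=0x26  N=1 Z=0
after 11: r0=0xef r1=0xef r2=0x89 r3=0x26 r4=0x26  N=1 Z=0
-- IRQ taken; context saved, return-PC = 12 --

K = 11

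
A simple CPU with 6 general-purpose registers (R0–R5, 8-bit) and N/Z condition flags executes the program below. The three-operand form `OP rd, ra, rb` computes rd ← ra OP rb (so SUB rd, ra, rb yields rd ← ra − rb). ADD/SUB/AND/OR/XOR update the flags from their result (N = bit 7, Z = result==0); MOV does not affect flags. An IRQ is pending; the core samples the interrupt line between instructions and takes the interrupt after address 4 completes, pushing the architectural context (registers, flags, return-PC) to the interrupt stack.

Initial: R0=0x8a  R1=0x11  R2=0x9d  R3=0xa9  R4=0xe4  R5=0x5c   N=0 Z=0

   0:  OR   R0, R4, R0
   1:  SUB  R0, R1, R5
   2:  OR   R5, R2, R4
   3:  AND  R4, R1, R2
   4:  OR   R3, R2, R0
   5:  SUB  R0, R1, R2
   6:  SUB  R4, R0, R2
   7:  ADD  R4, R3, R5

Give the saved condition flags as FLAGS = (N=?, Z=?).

FLAGS = (N=1, Z=0)

after  0: R0=0xee R1=0x11 R2=0x9d R3=0xa9 R4=0xe4 R5=0x5c  N=1 Z=0
after  1: R0=0xb5 R1=0x11 R2=0x9d R3=0xa9 R4=0xe4 R5=0x5c  N=1 Z=0
after  2: R0=0xb5 R1=0x11 R2=0x9d R3=0xa9 R4=0xe4 R5=0xfd  N=1 Z=0
after  3: R0=0xb5 R1=0x11 R2=0x9d R3=0xa9 R4=0x11 R5=0xfd  N=0 Z=0
after  4: R0=0xb5 R1=0x11 R2=0x9d R3=0xbd R4=0x11 R5=0xfd  N=1 Z=0
-- IRQ taken; context saved, return-PC = 5 --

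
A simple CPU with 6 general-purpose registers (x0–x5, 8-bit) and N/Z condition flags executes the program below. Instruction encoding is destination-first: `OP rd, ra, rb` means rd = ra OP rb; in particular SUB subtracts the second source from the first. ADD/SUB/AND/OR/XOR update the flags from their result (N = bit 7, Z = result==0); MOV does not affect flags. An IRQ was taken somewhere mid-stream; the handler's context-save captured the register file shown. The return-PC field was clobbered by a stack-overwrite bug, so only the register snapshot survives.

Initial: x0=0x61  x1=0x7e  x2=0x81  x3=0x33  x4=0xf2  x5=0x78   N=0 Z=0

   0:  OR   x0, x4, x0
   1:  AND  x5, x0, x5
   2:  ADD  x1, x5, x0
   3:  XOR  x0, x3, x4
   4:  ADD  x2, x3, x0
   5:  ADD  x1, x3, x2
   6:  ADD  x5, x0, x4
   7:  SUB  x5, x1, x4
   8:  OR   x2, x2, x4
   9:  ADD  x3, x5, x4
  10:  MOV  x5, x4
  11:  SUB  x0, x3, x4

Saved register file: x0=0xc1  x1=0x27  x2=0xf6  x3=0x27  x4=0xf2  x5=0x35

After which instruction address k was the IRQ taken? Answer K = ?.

K = 9

after  0: x0=0xf3 x1=0x7e x2=0x81 x3=0x33 x4=0xf2 x5=0x78  N=1 Z=0
after  1: x0=0xf3 x1=0x7e x2=0x81 x3=0x33 x4=0xf2 x5=0x70  N=0 Z=0
after  2: x0=0xf3 x1=0x63 x2=0x81 x3=0x33 x4=0xf2 x5=0x70  N=0 Z=0
after  3: x0=0xc1 x1=0x63 x2=0x81 x3=0x33 x4=0xf2 x5=0x70  N=1 Z=0
after  4: x0=0xc1 x1=0x63 x2=0xf4 x3=0x33 x4=0xf2 x5=0x70  N=1 Z=0
after  5: x0=0xc1 x1=0x27 x2=0xf4 x3=0x33 x4=0xf2 x5=0x70  N=0 Z=0
after  6: x0=0xc1 x1=0x27 x2=0xf4 x3=0x33 x4=0xf2 x5=0xb3  N=1 Z=0
after  7: x0=0xc1 x1=0x27 x2=0xf4 x3=0x33 x4=0xf2 x5=0x35  N=0 Z=0
after  8: x0=0xc1 x1=0x27 x2=0xf6 x3=0x33 x4=0xf2 x5=0x35  N=1 Z=0
after  9: x0=0xc1 x1=0x27 x2=0xf6 x3=0x27 x4=0xf2 x5=0x35  N=0 Z=0
-- IRQ taken; context saved, return-PC = 10 --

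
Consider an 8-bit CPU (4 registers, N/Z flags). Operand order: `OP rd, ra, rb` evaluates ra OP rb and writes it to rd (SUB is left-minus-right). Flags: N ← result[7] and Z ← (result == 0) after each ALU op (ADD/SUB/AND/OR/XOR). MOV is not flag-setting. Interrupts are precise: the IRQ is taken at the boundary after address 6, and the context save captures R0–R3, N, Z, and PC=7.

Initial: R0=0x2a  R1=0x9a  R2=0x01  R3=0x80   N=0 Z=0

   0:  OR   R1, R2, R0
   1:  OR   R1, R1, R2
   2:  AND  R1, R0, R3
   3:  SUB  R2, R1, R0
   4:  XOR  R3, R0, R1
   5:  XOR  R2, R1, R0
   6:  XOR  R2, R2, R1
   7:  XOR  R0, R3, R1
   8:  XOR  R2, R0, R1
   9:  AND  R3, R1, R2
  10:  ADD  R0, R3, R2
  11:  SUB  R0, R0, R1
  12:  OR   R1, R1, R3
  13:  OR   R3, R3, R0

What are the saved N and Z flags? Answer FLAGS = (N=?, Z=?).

FLAGS = (N=0, Z=0)

after  0: R0=0x2a R1=0x2b R2=0x01 R3=0x80  N=0 Z=0
after  1: R0=0x2a R1=0x2b R2=0x01 R3=0x80  N=0 Z=0
after  2: R0=0x2a R1=0x00 R2=0x01 R3=0x80  N=0 Z=1
after  3: R0=0x2a R1=0x00 R2=0xd6 R3=0x80  N=1 Z=0
after  4: R0=0x2a R1=0x00 R2=0xd6 R3=0x2a  N=0 Z=0
after  5: R0=0x2a R1=0x00 R2=0x2a R3=0x2a  N=0 Z=0
after  6: R0=0x2a R1=0x00 R2=0x2a R3=0x2a  N=0 Z=0
-- IRQ taken; context saved, return-PC = 7 --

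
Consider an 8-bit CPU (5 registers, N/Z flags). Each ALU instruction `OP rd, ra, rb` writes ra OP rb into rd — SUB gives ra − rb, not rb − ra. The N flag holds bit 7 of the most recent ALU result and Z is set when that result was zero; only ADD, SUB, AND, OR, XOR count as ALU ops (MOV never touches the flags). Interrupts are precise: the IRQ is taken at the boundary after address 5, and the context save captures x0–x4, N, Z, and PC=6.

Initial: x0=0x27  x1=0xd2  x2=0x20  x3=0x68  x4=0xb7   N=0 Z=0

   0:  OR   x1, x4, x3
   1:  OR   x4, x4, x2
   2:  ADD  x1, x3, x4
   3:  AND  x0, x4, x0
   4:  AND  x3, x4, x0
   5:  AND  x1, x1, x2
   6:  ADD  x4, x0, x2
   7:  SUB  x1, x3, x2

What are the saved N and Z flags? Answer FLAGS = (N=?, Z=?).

after  0: x0=0x27 x1=0xff x2=0x20 x3=0x68 x4=0xb7  N=1 Z=0
after  1: x0=0x27 x1=0xff x2=0x20 x3=0x68 x4=0xb7  N=1 Z=0
after  2: x0=0x27 x1=0x1f x2=0x20 x3=0x68 x4=0xb7  N=0 Z=0
after  3: x0=0x27 x1=0x1f x2=0x20 x3=0x68 x4=0xb7  N=0 Z=0
after  4: x0=0x27 x1=0x1f x2=0x20 x3=0x27 x4=0xb7  N=0 Z=0
after  5: x0=0x27 x1=0x00 x2=0x20 x3=0x27 x4=0xb7  N=0 Z=1
-- IRQ taken; context saved, return-PC = 6 --

FLAGS = (N=0, Z=1)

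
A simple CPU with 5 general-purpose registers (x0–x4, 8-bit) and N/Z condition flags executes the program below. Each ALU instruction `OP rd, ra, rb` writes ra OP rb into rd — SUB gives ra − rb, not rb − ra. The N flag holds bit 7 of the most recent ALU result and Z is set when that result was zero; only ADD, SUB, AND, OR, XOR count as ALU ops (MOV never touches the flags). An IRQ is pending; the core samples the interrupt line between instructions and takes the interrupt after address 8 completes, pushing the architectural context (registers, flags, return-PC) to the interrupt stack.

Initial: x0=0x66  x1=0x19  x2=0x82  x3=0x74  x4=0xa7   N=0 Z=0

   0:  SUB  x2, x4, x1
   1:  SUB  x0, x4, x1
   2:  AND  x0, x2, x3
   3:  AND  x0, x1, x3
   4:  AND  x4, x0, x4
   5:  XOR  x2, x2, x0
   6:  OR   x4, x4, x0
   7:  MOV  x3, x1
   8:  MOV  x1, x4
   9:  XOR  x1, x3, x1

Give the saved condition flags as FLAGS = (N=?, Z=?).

FLAGS = (N=0, Z=0)

after  0: x0=0x66 x1=0x19 x2=0x8e x3=0x74 x4=0xa7  N=1 Z=0
after  1: x0=0x8e x1=0x19 x2=0x8e x3=0x74 x4=0xa7  N=1 Z=0
after  2: x0=0x04 x1=0x19 x2=0x8e x3=0x74 x4=0xa7  N=0 Z=0
after  3: x0=0x10 x1=0x19 x2=0x8e x3=0x74 x4=0xa7  N=0 Z=0
after  4: x0=0x10 x1=0x19 x2=0x8e x3=0x74 x4=0x00  N=0 Z=1
after  5: x0=0x10 x1=0x19 x2=0x9e x3=0x74 x4=0x00  N=1 Z=0
after  6: x0=0x10 x1=0x19 x2=0x9e x3=0x74 x4=0x10  N=0 Z=0
after  7: x0=0x10 x1=0x19 x2=0x9e x3=0x19 x4=0x10  N=0 Z=0
after  8: x0=0x10 x1=0x10 x2=0x9e x3=0x19 x4=0x10  N=0 Z=0
-- IRQ taken; context saved, return-PC = 9 --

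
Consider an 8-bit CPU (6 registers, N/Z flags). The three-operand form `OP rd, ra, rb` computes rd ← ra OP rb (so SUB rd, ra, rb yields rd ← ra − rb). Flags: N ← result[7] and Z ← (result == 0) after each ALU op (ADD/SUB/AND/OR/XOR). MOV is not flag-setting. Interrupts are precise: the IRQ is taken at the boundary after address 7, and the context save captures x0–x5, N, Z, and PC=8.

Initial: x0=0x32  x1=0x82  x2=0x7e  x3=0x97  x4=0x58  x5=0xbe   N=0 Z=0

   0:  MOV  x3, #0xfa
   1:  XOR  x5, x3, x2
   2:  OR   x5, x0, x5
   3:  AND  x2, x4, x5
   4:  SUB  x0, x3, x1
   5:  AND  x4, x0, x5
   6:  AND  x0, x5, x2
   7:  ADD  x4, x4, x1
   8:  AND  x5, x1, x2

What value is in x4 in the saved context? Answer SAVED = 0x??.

SAVED = 0xb2

after  0: x0=0x32 x1=0x82 x2=0x7e x3=0xfa x4=0x58 x5=0xbe  N=0 Z=0
after  1: x0=0x32 x1=0x82 x2=0x7e x3=0xfa x4=0x58 x5=0x84  N=1 Z=0
after  2: x0=0x32 x1=0x82 x2=0x7e x3=0xfa x4=0x58 x5=0xb6  N=1 Z=0
after  3: x0=0x32 x1=0x82 x2=0x10 x3=0xfa x4=0x58 x5=0xb6  N=0 Z=0
after  4: x0=0x78 x1=0x82 x2=0x10 x3=0xfa x4=0x58 x5=0xb6  N=0 Z=0
after  5: x0=0x78 x1=0x82 x2=0x10 x3=0xfa x4=0x30 x5=0xb6  N=0 Z=0
after  6: x0=0x10 x1=0x82 x2=0x10 x3=0xfa x4=0x30 x5=0xb6  N=0 Z=0
after  7: x0=0x10 x1=0x82 x2=0x10 x3=0xfa x4=0xb2 x5=0xb6  N=1 Z=0
-- IRQ taken; context saved, return-PC = 8 --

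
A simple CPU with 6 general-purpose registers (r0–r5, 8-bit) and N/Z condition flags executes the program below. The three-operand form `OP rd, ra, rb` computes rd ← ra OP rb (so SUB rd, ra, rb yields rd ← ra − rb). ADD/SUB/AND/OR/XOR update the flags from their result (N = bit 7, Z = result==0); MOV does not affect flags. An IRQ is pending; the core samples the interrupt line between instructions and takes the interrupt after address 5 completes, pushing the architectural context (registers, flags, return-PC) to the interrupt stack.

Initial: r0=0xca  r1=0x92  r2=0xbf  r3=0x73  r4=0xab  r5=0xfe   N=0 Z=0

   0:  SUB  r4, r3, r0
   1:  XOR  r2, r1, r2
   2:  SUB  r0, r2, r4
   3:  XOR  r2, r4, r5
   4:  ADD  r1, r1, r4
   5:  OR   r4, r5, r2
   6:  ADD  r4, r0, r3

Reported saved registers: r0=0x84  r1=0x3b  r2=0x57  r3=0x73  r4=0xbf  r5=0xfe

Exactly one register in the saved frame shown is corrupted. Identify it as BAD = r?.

after  0: r0=0xca r1=0x92 r2=0xbf r3=0x73 r4=0xa9 r5=0xfe  N=1 Z=0
after  1: r0=0xca r1=0x92 r2=0x2d r3=0x73 r4=0xa9 r5=0xfe  N=0 Z=0
after  2: r0=0x84 r1=0x92 r2=0x2d r3=0x73 r4=0xa9 r5=0xfe  N=1 Z=0
after  3: r0=0x84 r1=0x92 r2=0x57 r3=0x73 r4=0xa9 r5=0xfe  N=0 Z=0
after  4: r0=0x84 r1=0x3b r2=0x57 r3=0x73 r4=0xa9 r5=0xfe  N=0 Z=0
after  5: r0=0x84 r1=0x3b r2=0x57 r3=0x73 r4=0xff r5=0xfe  N=1 Z=0
-- IRQ taken; context saved, return-PC = 6 --
mismatch: r4: reported 0xbf vs actual 0xff

BAD = r4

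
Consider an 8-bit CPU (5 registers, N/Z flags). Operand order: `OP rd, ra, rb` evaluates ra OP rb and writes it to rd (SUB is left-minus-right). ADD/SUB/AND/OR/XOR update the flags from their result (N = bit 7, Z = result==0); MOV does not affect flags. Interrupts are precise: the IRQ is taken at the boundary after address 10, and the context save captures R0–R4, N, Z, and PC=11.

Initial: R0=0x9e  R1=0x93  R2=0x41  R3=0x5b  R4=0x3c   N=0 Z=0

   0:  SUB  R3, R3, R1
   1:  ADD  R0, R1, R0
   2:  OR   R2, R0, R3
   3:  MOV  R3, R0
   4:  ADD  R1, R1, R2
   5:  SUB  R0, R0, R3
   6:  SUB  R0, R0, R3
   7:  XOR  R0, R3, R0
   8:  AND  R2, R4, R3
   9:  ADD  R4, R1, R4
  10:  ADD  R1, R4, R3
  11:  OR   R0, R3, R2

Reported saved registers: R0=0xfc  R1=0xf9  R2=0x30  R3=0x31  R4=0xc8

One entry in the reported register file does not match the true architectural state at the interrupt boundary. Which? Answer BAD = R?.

after  0: R0=0x9e R1=0x93 R2=0x41 R3=0xc8 R4=0x3c  N=1 Z=0
after  1: R0=0x31 R1=0x93 R2=0x41 R3=0xc8 R4=0x3c  N=0 Z=0
after  2: R0=0x31 R1=0x93 R2=0xf9 R3=0xc8 R4=0x3c  N=1 Z=0
after  3: R0=0x31 R1=0x93 R2=0xf9 R3=0x31 R4=0x3c  N=1 Z=0
after  4: R0=0x31 R1=0x8c R2=0xf9 R3=0x31 R4=0x3c  N=1 Z=0
after  5: R0=0x00 R1=0x8c R2=0xf9 R3=0x31 R4=0x3c  N=0 Z=1
after  6: R0=0xcf R1=0x8c R2=0xf9 R3=0x31 R4=0x3c  N=1 Z=0
after  7: R0=0xfe R1=0x8c R2=0xf9 R3=0x31 R4=0x3c  N=1 Z=0
after  8: R0=0xfe R1=0x8c R2=0x30 R3=0x31 R4=0x3c  N=0 Z=0
after  9: R0=0xfe R1=0x8c R2=0x30 R3=0x31 R4=0xc8  N=1 Z=0
after 10: R0=0xfe R1=0xf9 R2=0x30 R3=0x31 R4=0xc8  N=1 Z=0
-- IRQ taken; context saved, return-PC = 11 --
mismatch: R0: reported 0xfc vs actual 0xfe

BAD = R0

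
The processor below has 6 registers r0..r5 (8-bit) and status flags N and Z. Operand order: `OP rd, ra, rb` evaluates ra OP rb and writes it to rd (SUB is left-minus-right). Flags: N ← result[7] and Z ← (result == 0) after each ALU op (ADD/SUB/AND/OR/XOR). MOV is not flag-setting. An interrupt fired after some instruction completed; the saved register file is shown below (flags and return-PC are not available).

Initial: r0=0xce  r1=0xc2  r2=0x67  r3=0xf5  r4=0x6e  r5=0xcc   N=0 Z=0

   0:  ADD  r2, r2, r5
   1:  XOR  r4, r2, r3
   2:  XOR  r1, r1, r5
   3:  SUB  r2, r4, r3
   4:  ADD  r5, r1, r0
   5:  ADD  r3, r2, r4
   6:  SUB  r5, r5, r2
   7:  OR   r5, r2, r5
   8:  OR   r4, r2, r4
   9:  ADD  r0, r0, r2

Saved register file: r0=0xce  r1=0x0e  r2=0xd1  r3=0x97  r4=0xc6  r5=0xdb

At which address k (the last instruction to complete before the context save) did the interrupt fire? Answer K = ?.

K = 7

after  0: r0=0xce r1=0xc2 r2=0x33 r3=0xf5 r4=0x6e r5=0xcc  N=0 Z=0
after  1: r0=0xce r1=0xc2 r2=0x33 r3=0xf5 r4=0xc6 r5=0xcc  N=1 Z=0
after  2: r0=0xce r1=0x0e r2=0x33 r3=0xf5 r4=0xc6 r5=0xcc  N=0 Z=0
after  3: r0=0xce r1=0x0e r2=0xd1 r3=0xf5 r4=0xc6 r5=0xcc  N=1 Z=0
after  4: r0=0xce r1=0x0e r2=0xd1 r3=0xf5 r4=0xc6 r5=0xdc  N=1 Z=0
after  5: r0=0xce r1=0x0e r2=0xd1 r3=0x97 r4=0xc6 r5=0xdc  N=1 Z=0
after  6: r0=0xce r1=0x0e r2=0xd1 r3=0x97 r4=0xc6 r5=0x0b  N=0 Z=0
after  7: r0=0xce r1=0x0e r2=0xd1 r3=0x97 r4=0xc6 r5=0xdb  N=1 Z=0
-- IRQ taken; context saved, return-PC = 8 --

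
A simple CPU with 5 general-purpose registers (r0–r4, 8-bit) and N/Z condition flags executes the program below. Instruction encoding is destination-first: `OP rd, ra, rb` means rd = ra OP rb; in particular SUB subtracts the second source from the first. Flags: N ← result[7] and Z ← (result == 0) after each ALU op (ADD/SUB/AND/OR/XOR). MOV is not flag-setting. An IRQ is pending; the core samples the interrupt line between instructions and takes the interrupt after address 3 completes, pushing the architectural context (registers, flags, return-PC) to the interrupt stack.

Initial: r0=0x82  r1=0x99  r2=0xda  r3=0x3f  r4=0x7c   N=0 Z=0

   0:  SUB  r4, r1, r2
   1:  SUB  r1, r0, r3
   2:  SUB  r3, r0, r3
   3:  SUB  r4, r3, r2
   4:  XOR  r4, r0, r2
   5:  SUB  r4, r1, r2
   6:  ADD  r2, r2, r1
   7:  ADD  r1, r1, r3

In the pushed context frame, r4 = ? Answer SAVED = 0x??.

after  0: r0=0x82 r1=0x99 r2=0xda r3=0x3f r4=0xbf  N=1 Z=0
after  1: r0=0x82 r1=0x43 r2=0xda r3=0x3f r4=0xbf  N=0 Z=0
after  2: r0=0x82 r1=0x43 r2=0xda r3=0x43 r4=0xbf  N=0 Z=0
after  3: r0=0x82 r1=0x43 r2=0xda r3=0x43 r4=0x69  N=0 Z=0
-- IRQ taken; context saved, return-PC = 4 --

SAVED = 0x69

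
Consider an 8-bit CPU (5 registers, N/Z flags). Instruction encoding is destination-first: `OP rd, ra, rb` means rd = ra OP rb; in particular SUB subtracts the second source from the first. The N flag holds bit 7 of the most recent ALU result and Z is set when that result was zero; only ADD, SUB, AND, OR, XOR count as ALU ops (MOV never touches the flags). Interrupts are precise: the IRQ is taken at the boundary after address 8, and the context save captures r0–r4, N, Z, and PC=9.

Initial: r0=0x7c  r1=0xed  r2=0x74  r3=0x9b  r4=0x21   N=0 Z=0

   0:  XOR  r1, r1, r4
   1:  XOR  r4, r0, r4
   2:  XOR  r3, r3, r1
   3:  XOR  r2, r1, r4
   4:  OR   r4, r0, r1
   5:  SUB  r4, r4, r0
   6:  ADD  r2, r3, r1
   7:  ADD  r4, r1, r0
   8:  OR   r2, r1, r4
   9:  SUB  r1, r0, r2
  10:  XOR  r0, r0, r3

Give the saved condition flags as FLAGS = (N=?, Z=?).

FLAGS = (N=1, Z=0)

after  0: r0=0x7c r1=0xcc r2=0x74 r3=0x9b r4=0x21  N=1 Z=0
after  1: r0=0x7c r1=0xcc r2=0x74 r3=0x9b r4=0x5d  N=0 Z=0
after  2: r0=0x7c r1=0xcc r2=0x74 r3=0x57 r4=0x5d  N=0 Z=0
after  3: r0=0x7c r1=0xcc r2=0x91 r3=0x57 r4=0x5d  N=1 Z=0
after  4: r0=0x7c r1=0xcc r2=0x91 r3=0x57 r4=0xfc  N=1 Z=0
after  5: r0=0x7c r1=0xcc r2=0x91 r3=0x57 r4=0x80  N=1 Z=0
after  6: r0=0x7c r1=0xcc r2=0x23 r3=0x57 r4=0x80  N=0 Z=0
after  7: r0=0x7c r1=0xcc r2=0x23 r3=0x57 r4=0x48  N=0 Z=0
after  8: r0=0x7c r1=0xcc r2=0xcc r3=0x57 r4=0x48  N=1 Z=0
-- IRQ taken; context saved, return-PC = 9 --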